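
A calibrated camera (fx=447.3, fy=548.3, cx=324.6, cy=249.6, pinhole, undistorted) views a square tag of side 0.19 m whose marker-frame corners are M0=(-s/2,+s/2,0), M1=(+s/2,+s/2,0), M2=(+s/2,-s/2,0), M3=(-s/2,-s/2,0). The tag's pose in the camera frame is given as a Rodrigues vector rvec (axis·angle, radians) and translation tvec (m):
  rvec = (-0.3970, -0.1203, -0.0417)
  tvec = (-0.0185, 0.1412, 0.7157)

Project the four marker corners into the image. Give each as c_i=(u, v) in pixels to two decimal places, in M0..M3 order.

Intrinsics K: fx=447.3, fy=548.3, cx=324.6, cy=249.6
Marker side s = 0.19 m; corners in marker frame (Z=0):
  M0 = (-0.0950, +0.0950, 0)
  M1 = (+0.0950, +0.0950, 0)
  M2 = (+0.0950, -0.0950, 0)
  M3 = (-0.0950, -0.0950, 0)
rvec = (-0.3970, -0.1203, -0.0417), |rvec| = θ = 0.41692 rad = 23.888°
Rodrigues: sinθ=0.40494, 1−cosθ=0.08566; R = I + sinθ·[k]× + (1−cosθ)·[k]×²:
    [+0.99201 +0.06404 -0.10869]
    [-0.01697 +0.92147 +0.38807]
    [+0.12500 -0.38313 +0.91520]
t = (-0.0185, 0.1412, 0.7157) m
M0: Pc = R·M0+t = (-0.10666, +0.23035, +0.66743); u = 447.3·(-0.10666)/0.66743 + 324.6 = 253.1198, v = 548.3·(+0.23035)/0.66743 + 249.6 = 438.8368
M1: Pc = R·M1+t = (+0.08182, +0.22713, +0.69118); u = 447.3·(+0.08182)/0.69118 + 324.6 = 377.5533, v = 548.3·(+0.22713)/0.69118 + 249.6 = 429.7769
M2: Pc = R·M2+t = (+0.06966, +0.05205, +0.76397); u = 447.3·(+0.06966)/0.76397 + 324.6 = 365.3839, v = 548.3·(+0.05205)/0.76397 + 249.6 = 286.9548
M3: Pc = R·M3+t = (-0.11882, +0.05527, +0.74022); u = 447.3·(-0.11882)/0.74022 + 324.6 = 252.7968, v = 548.3·(+0.05527)/0.74022 + 249.6 = 290.5412

c0=(253.12, 438.84) c1=(377.55, 429.78) c2=(365.38, 286.95) c3=(252.80, 290.54)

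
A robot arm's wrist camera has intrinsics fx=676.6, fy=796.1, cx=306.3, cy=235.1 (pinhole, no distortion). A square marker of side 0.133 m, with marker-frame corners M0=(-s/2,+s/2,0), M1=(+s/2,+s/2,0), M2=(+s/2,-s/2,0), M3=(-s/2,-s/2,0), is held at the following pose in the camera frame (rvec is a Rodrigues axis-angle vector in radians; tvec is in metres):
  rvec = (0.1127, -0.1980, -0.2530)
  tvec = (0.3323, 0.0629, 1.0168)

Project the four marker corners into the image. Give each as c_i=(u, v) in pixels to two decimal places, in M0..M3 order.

Intrinsics K: fx=676.6, fy=796.1, cx=306.3, cy=235.1
Marker side s = 0.133 m; corners in marker frame (Z=0):
  M0 = (-0.0665, +0.0665, 0)
  M1 = (+0.0665, +0.0665, 0)
  M2 = (+0.0665, -0.0665, 0)
  M3 = (-0.0665, -0.0665, 0)
rvec = (0.1127, -0.1980, -0.2530), |rvec| = θ = 0.34046 rad = 19.507°
Rodrigues: sinθ=0.33392, 1−cosθ=0.05740; R = I + sinθ·[k]× + (1−cosθ)·[k]×²:
    [+0.94889 +0.23709 -0.20832]
    [-0.25919 +0.96201 -0.08573]
    [+0.18008 +0.13534 +0.97430]
t = (0.3323, 0.0629, 1.0168) m
M0: Pc = R·M0+t = (+0.28497, +0.14411, +1.01383); u = 676.6·(+0.28497)/1.01383 + 306.3 = 496.4783, v = 796.1·(+0.14411)/1.01383 + 235.1 = 348.2616
M1: Pc = R·M1+t = (+0.41117, +0.10964, +1.03778); u = 676.6·(+0.41117)/1.03778 + 306.3 = 574.3696, v = 796.1·(+0.10964)/1.03778 + 235.1 = 319.2055
M2: Pc = R·M2+t = (+0.37963, -0.01831, +1.01977); u = 676.6·(+0.37963)/1.01977 + 306.3 = 558.1799, v = 796.1·(-0.01831)/1.01977 + 235.1 = 220.8060
M3: Pc = R·M3+t = (+0.25343, +0.01616, +0.99582); u = 676.6·(+0.25343)/0.99582 + 306.3 = 478.4912, v = 796.1·(+0.01616)/0.99582 + 235.1 = 248.0207

c0=(496.48, 348.26) c1=(574.37, 319.21) c2=(558.18, 220.81) c3=(478.49, 248.02)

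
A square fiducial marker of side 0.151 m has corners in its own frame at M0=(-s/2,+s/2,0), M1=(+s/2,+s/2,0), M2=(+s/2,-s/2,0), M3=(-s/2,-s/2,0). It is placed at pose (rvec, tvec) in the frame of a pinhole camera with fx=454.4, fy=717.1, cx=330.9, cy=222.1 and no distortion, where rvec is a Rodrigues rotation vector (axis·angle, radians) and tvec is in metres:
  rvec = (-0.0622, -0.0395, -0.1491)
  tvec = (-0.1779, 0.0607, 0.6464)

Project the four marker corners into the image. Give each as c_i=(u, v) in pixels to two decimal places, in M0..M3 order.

Intrinsics K: fx=454.4, fy=717.1, cx=330.9, cy=222.1
Marker side s = 0.151 m; corners in marker frame (Z=0):
  M0 = (-0.0755, +0.0755, 0)
  M1 = (+0.0755, +0.0755, 0)
  M2 = (+0.0755, -0.0755, 0)
  M3 = (-0.0755, -0.0755, 0)
rvec = (-0.0622, -0.0395, -0.1491), |rvec| = θ = 0.16631 rad = 9.529°
Rodrigues: sinθ=0.16555, 1−cosθ=0.01380; R = I + sinθ·[k]× + (1−cosθ)·[k]×²:
    [+0.98813 +0.14964 -0.03469]
    [-0.14719 +0.98698 +0.06485]
    [+0.04394 -0.05898 +0.99729]
t = (-0.1779, 0.0607, 0.6464) m
M0: Pc = R·M0+t = (-0.24121, +0.14633, +0.63863); u = 454.4·(-0.24121)/0.63863 + 330.9 = 159.2761, v = 717.1·(+0.14633)/0.63863 + 222.1 = 386.4097
M1: Pc = R·M1+t = (-0.09200, +0.12410, +0.64527); u = 454.4·(-0.09200)/0.64527 + 330.9 = 266.1142, v = 717.1·(+0.12410)/0.64527 + 222.1 = 360.0204
M2: Pc = R·M2+t = (-0.11459, -0.02493, +0.65417); u = 454.4·(-0.11459)/0.65417 + 330.9 = 251.3008, v = 717.1·(-0.02493)/0.65417 + 222.1 = 194.7721
M3: Pc = R·M3+t = (-0.26380, -0.00270, +0.64753); u = 454.4·(-0.26380)/0.64753 + 330.9 = 145.7802, v = 717.1·(-0.00270)/0.64753 + 222.1 = 219.1052

c0=(159.28, 386.41) c1=(266.11, 360.02) c2=(251.30, 194.77) c3=(145.78, 219.11)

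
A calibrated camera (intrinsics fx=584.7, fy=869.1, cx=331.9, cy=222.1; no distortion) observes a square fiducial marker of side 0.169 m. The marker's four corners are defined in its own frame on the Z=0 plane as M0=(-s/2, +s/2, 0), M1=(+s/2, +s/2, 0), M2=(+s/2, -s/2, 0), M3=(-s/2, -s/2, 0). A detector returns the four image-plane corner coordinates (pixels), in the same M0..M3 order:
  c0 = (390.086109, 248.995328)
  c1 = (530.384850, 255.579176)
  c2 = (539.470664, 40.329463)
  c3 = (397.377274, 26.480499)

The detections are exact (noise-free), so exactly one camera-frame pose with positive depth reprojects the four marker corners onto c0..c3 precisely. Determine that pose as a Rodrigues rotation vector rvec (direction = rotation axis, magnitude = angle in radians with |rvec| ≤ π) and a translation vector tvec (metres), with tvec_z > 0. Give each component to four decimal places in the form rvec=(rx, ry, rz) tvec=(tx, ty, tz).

Intrinsics K: fx=584.7, fy=869.1, cx=331.9, cy=222.1
Marker side s = 0.169 m; corners in marker frame (Z=0):
  M0 = (-0.0845, +0.0845, 0)
  M1 = (+0.0845, +0.0845, 0)
  M2 = (+0.0845, -0.0845, 0)
  M3 = (-0.0845, -0.0845, 0)
Detected image corners:
  c0 = (390.086109, 248.995328) px
  c1 = (530.384850, 255.579176) px
  c2 = (539.470664, 40.329463) px
  c3 = (397.377274, 26.480499) px
Planar DLT: solve 8×8 A·h = b for H (H[2,2]=1):
  H  [+924.76430 -8.43691 +465.44744]
  H  [+87.77463 +1307.14892 +143.72784]
  H  [+0.19237 +0.08637 +1.00000]
B = K⁻¹H; ‖b₁‖=1.485825, ‖b₂‖=1.485825; λ = 2/(‖b₁‖+‖b₂‖) = 0.673027, sign → tz>0 ⇒ λ=+0.673027
r₁ = λ·B[:,0] = (+0.99097,+0.03489,+0.12947); r₂ = λ·B[:,1] = (-0.04271,+0.99740,+0.05813)
r₃ = r₁×r₂ = (-0.12711,-0.06313,+0.98988); SVD([r₁ r₂ r₃]) → R = UVᵀ:
  R  [+0.99097 -0.04271 -0.12711]
  R  [+0.03489 +0.99740 -0.06313]
  R  [+0.12947 +0.05813 +0.98988]
t = (+0.15372, -0.06069, +0.67303) m
tr R = 2.978243; θ = arccos((tr R − 1)/2) = 0.147637 rad = 8.459°
axis k = ((R−Rᵀ)₃₂, (R−Rᵀ)₁₃, (R−Rᵀ)₂₁) / (2 sinθ) = (+0.412154, -0.872108, +0.263737)
rvec = θ·k = (+0.060849, -0.128755, +0.038937)

rvec=(0.0608, -0.1288, 0.0389) tvec=(0.1537, -0.0607, 0.6730)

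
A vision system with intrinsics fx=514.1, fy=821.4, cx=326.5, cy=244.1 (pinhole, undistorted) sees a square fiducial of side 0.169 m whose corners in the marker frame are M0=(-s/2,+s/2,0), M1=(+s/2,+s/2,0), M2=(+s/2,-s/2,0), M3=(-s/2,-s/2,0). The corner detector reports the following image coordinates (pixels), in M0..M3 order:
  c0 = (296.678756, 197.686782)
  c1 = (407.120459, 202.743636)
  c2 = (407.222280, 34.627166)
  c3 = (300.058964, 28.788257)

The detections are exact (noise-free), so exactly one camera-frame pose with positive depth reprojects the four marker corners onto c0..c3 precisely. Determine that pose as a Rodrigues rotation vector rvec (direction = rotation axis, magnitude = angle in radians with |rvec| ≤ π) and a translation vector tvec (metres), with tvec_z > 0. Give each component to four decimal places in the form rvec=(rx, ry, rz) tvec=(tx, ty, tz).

rvec=(-0.1418, -0.0284, 0.0253) tvec=(0.0410, -0.1256, 0.7971)

Intrinsics K: fx=514.1, fy=821.4, cx=326.5, cy=244.1
Marker side s = 0.169 m; corners in marker frame (Z=0):
  M0 = (-0.0845, +0.0845, 0)
  M1 = (+0.0845, +0.0845, 0)
  M2 = (+0.0845, -0.0845, 0)
  M3 = (-0.0845, -0.0845, 0)
Detected image corners:
  c0 = (296.678756, 197.686782) px
  c1 = (407.120459, 202.743636) px
  c2 = (407.222280, 34.627166) px
  c3 = (300.058964, 28.788257) px
Planar DLT: solve 8×8 A·h = b for H (H[2,2]=1):
  H  [+655.37129 -72.98367 +352.93585]
  H  [+36.12171 +976.46578 +114.70354]
  H  [+0.03321 -0.17776 +1.00000]
B = K⁻¹H; ‖b₁‖=1.254606, ‖b₂‖=1.254606; λ = 2/(‖b₁‖+‖b₂‖) = 0.797063, sign → tz>0 ⇒ λ=+0.797063
r₁ = λ·B[:,0] = (+0.99928,+0.02719,+0.02647); r₂ = λ·B[:,1] = (-0.02317,+0.98964,-0.14169)
r₃ = r₁×r₂ = (-0.03005,+0.14097,+0.98956); SVD([r₁ r₂ r₃]) → R = UVᵀ:
  R  [+0.99928 -0.02317 -0.03005]
  R  [+0.02719 +0.98964 +0.14097]
  R  [+0.02647 -0.14169 +0.98956]
t = (+0.04099, -0.12556, +0.79706) m
tr R = 2.978478; θ = arccos((tr R − 1)/2) = 0.146837 rad = 8.413°
axis k = ((R−Rᵀ)₃₂, (R−Rᵀ)₁₃, (R−Rᵀ)₂₁) / (2 sinθ) = (-0.965962, -0.193142, +0.172085)
rvec = θ·k = (-0.141839, -0.028360, +0.025268)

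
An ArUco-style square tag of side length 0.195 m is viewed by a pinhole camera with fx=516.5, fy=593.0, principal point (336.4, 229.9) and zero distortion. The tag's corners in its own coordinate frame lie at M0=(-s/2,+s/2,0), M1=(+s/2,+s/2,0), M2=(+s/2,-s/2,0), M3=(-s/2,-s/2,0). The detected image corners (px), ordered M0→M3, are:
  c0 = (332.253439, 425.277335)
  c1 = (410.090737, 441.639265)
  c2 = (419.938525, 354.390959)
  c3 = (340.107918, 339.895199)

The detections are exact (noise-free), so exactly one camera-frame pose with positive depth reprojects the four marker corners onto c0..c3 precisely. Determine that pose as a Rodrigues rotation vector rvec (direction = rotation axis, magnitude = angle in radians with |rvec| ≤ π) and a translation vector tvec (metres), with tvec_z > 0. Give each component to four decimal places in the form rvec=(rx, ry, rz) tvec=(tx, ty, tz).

rvec=(0.1370, 0.1759, 0.1132) tvec=(0.0947, 0.3433, 1.2661)

Intrinsics K: fx=516.5, fy=593.0, cx=336.4, cy=229.9
Marker side s = 0.195 m; corners in marker frame (Z=0):
  M0 = (-0.0975, +0.0975, 0)
  M1 = (+0.0975, +0.0975, 0)
  M2 = (+0.0975, -0.0975, 0)
  M3 = (-0.0975, -0.0975, 0)
Detected image corners:
  c0 = (332.253439, 425.277335) px
  c1 = (410.090737, 441.639265) px
  c2 = (419.938525, 354.390959) px
  c3 = (340.107918, 339.895199) px
Planar DLT: solve 8×8 A·h = b for H (H[2,2]=1):
  H  [+354.86051 -2.16443 +375.04303]
  H  [+27.88480 +487.43091 +390.68538]
  H  [-0.13141 +0.11491 +1.00000]
B = K⁻¹H; ‖b₁‖=0.789835, ‖b₂‖=0.789835; λ = 2/(‖b₁‖+‖b₂‖) = 1.266087, sign → tz>0 ⇒ λ=+1.266087
r₁ = λ·B[:,0] = (+0.97823,+0.12404,-0.16638); r₂ = λ·B[:,1] = (-0.10006,+0.98429,+0.14549)
r₃ = r₁×r₂ = (+0.18181,-0.12567,+0.97527); SVD([r₁ r₂ r₃]) → R = UVᵀ:
  R  [+0.97823 -0.10006 +0.18181]
  R  [+0.12404 +0.98429 -0.12567]
  R  [-0.16638 +0.14549 +0.97527]
t = (+0.09472, +0.34329, +1.26609) m
tr R = 2.937785; θ = arccos((tr R − 1)/2) = 0.250081 rad = 14.329°
axis k = ((R−Rᵀ)₃₂, (R−Rᵀ)₁₃, (R−Rᵀ)₂₁) / (2 sinθ) = (+0.547837, +0.703476, +0.452766)
rvec = θ·k = (+0.137004, +0.175926, +0.113228)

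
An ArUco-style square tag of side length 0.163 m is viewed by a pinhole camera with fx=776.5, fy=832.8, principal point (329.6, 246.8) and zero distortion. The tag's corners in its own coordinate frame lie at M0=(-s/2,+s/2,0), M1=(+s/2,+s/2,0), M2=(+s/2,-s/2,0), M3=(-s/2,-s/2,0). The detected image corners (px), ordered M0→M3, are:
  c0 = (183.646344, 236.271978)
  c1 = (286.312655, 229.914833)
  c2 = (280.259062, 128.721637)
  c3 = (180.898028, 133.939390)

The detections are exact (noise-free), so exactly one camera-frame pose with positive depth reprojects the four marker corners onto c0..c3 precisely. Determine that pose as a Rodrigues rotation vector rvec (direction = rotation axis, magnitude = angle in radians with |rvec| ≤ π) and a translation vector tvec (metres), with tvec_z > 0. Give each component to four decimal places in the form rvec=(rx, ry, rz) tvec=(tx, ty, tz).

rvec=(-0.2614, -0.0639, -0.0683) tvec=(-0.1567, -0.0989, 1.2591)

Intrinsics K: fx=776.5, fy=832.8, cx=329.6, cy=246.8
Marker side s = 0.163 m; corners in marker frame (Z=0):
  M0 = (-0.0815, +0.0815, 0)
  M1 = (+0.0815, +0.0815, 0)
  M2 = (+0.0815, -0.0815, 0)
  M3 = (-0.0815, -0.0815, 0)
Detected image corners:
  c0 = (183.646344, 236.271978) px
  c1 = (286.312655, 229.914833) px
  c2 = (280.259062, 128.721637) px
  c3 = (180.898028, 133.939390) px
Planar DLT: solve 8×8 A·h = b for H (H[2,2]=1):
  H  [+632.84703 -20.26121 +232.97775]
  H  [-25.03776 +587.26465 +181.35572]
  H  [+0.05713 -0.20323 +1.00000]
B = K⁻¹H; ‖b₁‖=0.794201, ‖b₂‖=0.794201; λ = 2/(‖b₁‖+‖b₂‖) = 1.259126, sign → tz>0 ⇒ λ=+1.259126
r₁ = λ·B[:,0] = (+0.99565,-0.05917,+0.07194); r₂ = λ·B[:,1] = (+0.07576,+0.96373,-0.25589)
r₃ = r₁×r₂ = (-0.05419,+0.26023,+0.96402); SVD([r₁ r₂ r₃]) → R = UVᵀ:
  R  [+0.99565 +0.07576 -0.05419]
  R  [-0.05917 +0.96373 +0.26023]
  R  [+0.07194 -0.25589 +0.96402]
t = (-0.15668, -0.09895, +1.25913) m
tr R = 2.923408; θ = arccos((tr R − 1)/2) = 0.277644 rad = 15.908°
axis k = ((R−Rᵀ)₃₂, (R−Rᵀ)₁₃, (R−Rᵀ)₂₁) / (2 sinθ) = (-0.941527, -0.230074, -0.246157)
rvec = θ·k = (-0.261409, -0.063879, -0.068344)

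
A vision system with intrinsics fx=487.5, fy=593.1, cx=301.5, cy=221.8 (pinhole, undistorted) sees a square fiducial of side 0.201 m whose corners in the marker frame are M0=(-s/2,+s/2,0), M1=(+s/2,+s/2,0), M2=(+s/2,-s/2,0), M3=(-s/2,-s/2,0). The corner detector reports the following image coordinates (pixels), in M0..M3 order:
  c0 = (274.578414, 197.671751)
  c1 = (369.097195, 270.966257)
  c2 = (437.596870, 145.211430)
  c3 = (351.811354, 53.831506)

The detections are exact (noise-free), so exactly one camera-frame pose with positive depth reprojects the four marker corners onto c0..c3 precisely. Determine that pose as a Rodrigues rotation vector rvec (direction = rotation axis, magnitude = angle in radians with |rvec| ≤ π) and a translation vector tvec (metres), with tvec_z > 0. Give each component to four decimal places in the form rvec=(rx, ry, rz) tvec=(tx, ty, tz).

Intrinsics K: fx=487.5, fy=593.1, cx=301.5, cy=221.8
Marker side s = 0.201 m; corners in marker frame (Z=0):
  M0 = (-0.1005, +0.1005, 0)
  M1 = (+0.1005, +0.1005, 0)
  M2 = (+0.1005, -0.1005, 0)
  M3 = (-0.1005, -0.1005, 0)
Detected image corners:
  c0 = (274.578414, 197.671751) px
  c1 = (369.097195, 270.966257) px
  c2 = (437.596870, 145.211430) px
  c3 = (351.811354, 53.831506) px
Planar DLT: solve 8×8 A·h = b for H (H[2,2]=1):
  H  [+679.31483 -347.30711 +361.04710]
  H  [+516.95379 +674.15515 +169.84561]
  H  [+0.64396 +0.03853 +1.00000]
B = K⁻¹H; ‖b₁‖=1.342762, ‖b₂‖=1.342762; λ = 2/(‖b₁‖+‖b₂‖) = 0.744733, sign → tz>0 ⇒ λ=+0.744733
r₁ = λ·B[:,0] = (+0.74116,+0.46977,+0.47958); r₂ = λ·B[:,1] = (-0.54832,+0.83578,+0.02870)
r₃ = r₁×r₂ = (-0.38734,-0.28423,+0.87703); SVD([r₁ r₂ r₃]) → R = UVᵀ:
  R  [+0.74116 -0.54832 -0.38734]
  R  [+0.46977 +0.83578 -0.28423]
  R  [+0.47958 +0.02870 +0.87703]
t = (+0.09097, -0.06524, +0.74473) m
tr R = 2.453968; θ = arccos((tr R − 1)/2) = 0.756877 rad = 43.366°
axis k = ((R−Rᵀ)₃₂, (R−Rᵀ)₁₃, (R−Rᵀ)₂₁) / (2 sinθ) = (+0.227865, -0.631264, +0.741339)
rvec = θ·k = (+0.172466, -0.477789, +0.561103)

rvec=(0.1725, -0.4778, 0.5611) tvec=(0.0910, -0.0652, 0.7447)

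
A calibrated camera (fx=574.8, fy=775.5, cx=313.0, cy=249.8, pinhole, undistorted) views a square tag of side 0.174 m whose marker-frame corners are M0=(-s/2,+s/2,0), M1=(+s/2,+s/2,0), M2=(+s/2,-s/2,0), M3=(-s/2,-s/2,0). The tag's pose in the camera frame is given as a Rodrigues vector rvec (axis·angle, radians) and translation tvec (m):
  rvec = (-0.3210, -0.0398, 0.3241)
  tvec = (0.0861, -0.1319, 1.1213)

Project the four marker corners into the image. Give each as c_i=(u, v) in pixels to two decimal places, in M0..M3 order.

Intrinsics K: fx=574.8, fy=775.5, cx=313.0, cy=249.8
Marker side s = 0.174 m; corners in marker frame (Z=0):
  M0 = (-0.0870, +0.0870, 0)
  M1 = (+0.0870, +0.0870, 0)
  M2 = (+0.0870, -0.0870, 0)
  M3 = (-0.0870, -0.0870, 0)
rvec = (-0.3210, -0.0398, 0.3241), |rvec| = θ = 0.45789 rad = 26.235°
Rodrigues: sinθ=0.44206, 1−cosθ=0.10301; R = I + sinθ·[k]× + (1−cosθ)·[k]×²:
    [+0.94761 -0.30662 -0.08954]
    [+0.31917 +0.89776 +0.30356]
    [-0.01269 -0.31624 +0.94860]
t = (0.0861, -0.1319, 1.1213) m
M0: Pc = R·M0+t = (-0.02302, -0.08156, +1.09489); u = 574.8·(-0.02302)/1.09489 + 313.0 = 300.9160, v = 775.5·(-0.08156)/1.09489 + 249.8 = 192.0303
M1: Pc = R·M1+t = (+0.14187, -0.02603, +1.09268); u = 574.8·(+0.14187)/1.09268 + 313.0 = 387.6282, v = 775.5·(-0.02603)/1.09268 + 249.8 = 231.3283
M2: Pc = R·M2+t = (+0.19522, -0.18224, +1.14771); u = 574.8·(+0.19522)/1.14771 + 313.0 = 410.7698, v = 775.5·(-0.18224)/1.14771 + 249.8 = 126.6630
M3: Pc = R·M3+t = (+0.03033, -0.23777, +1.14992); u = 574.8·(+0.03033)/1.14992 + 313.0 = 328.1625, v = 775.5·(-0.23777)/1.14992 + 249.8 = 89.4465

c0=(300.92, 192.03) c1=(387.63, 231.33) c2=(410.77, 126.66) c3=(328.16, 89.45)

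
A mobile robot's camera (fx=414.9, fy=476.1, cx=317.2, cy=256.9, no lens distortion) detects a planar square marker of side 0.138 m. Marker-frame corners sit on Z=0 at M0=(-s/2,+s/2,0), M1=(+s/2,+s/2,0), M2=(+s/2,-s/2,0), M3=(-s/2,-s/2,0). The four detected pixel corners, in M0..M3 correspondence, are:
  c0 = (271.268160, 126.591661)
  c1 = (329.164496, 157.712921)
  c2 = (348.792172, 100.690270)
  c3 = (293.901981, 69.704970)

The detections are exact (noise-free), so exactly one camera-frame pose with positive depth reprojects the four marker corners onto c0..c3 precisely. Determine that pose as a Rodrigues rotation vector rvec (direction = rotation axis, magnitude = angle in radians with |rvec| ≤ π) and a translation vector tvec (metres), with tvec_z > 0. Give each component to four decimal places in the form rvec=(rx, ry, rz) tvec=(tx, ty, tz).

Intrinsics K: fx=414.9, fy=476.1, cx=317.2, cy=256.9
Marker side s = 0.138 m; corners in marker frame (Z=0):
  M0 = (-0.0690, +0.0690, 0)
  M1 = (+0.0690, +0.0690, 0)
  M2 = (+0.0690, -0.0690, 0)
  M3 = (-0.0690, -0.0690, 0)
Detected image corners:
  c0 = (271.268160, 126.591661) px
  c1 = (329.164496, 157.712921) px
  c2 = (348.792172, 100.690270) px
  c3 = (293.901981, 69.704970) px
Planar DLT: solve 8×8 A·h = b for H (H[2,2]=1):
  H  [+458.28816 -254.35725 +311.33176]
  H  [+243.25969 +375.64718 +113.20609]
  H  [+0.16052 -0.32613 +1.00000]
B = K⁻¹H; ‖b₁‖=1.081600, ‖b₂‖=1.081600; λ = 2/(‖b₁‖+‖b₂‖) = 0.924556, sign → tz>0 ⇒ λ=+0.924556
r₁ = λ·B[:,0] = (+0.90778,+0.39231,+0.14841); r₂ = λ·B[:,1] = (-0.33628,+0.89219,-0.30153)
r₃ = r₁×r₂ = (-0.25070,+0.22382,+0.94184); SVD([r₁ r₂ r₃]) → R = UVᵀ:
  R  [+0.90778 -0.33628 -0.25070]
  R  [+0.39231 +0.89219 +0.22382]
  R  [+0.14841 -0.30153 +0.94184]
t = (-0.01308, -0.27904, +0.92456) m
tr R = 2.741802; θ = arccos((tr R − 1)/2) = 0.513764 rad = 29.437°
axis k = ((R−Rᵀ)₃₂, (R−Rᵀ)₁₃, (R−Rᵀ)₂₁) / (2 sinθ) = (-0.534475, -0.406048, +0.741257)
rvec = θ·k = (-0.274594, -0.208613, +0.380831)

rvec=(-0.2746, -0.2086, 0.3808) tvec=(-0.0131, -0.2790, 0.9246)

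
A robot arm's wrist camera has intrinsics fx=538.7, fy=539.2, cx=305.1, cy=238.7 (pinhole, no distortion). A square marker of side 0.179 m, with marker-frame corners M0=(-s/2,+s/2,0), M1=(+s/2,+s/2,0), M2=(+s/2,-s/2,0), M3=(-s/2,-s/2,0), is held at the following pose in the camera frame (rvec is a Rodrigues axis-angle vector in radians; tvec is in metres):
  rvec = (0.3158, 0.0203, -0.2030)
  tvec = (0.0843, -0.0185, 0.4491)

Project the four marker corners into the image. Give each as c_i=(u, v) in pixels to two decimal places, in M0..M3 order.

Intrinsics K: fx=538.7, fy=539.2, cx=305.1, cy=238.7
Marker side s = 0.179 m; corners in marker frame (Z=0):
  M0 = (-0.0895, +0.0895, 0)
  M1 = (+0.0895, +0.0895, 0)
  M2 = (+0.0895, -0.0895, 0)
  M3 = (-0.0895, -0.0895, 0)
rvec = (0.3158, 0.0203, -0.2030), |rvec| = θ = 0.37597 rad = 21.541°
Rodrigues: sinθ=0.36717, 1−cosθ=0.06985; R = I + sinθ·[k]× + (1−cosθ)·[k]×²:
    [+0.97943 +0.20142 -0.01185]
    [-0.19508 +0.93036 -0.31045]
    [-0.05150 +0.30638 +0.95052]
t = (0.0843, -0.0185, 0.4491) m
M0: Pc = R·M0+t = (+0.01467, +0.08223, +0.48113); u = 538.7·(+0.01467)/0.48113 + 305.1 = 321.5228, v = 539.2·(+0.08223)/0.48113 + 238.7 = 330.8513
M1: Pc = R·M1+t = (+0.18999, +0.04731, +0.47191); u = 538.7·(+0.18999)/0.47191 + 305.1 = 521.9748, v = 539.2·(+0.04731)/0.47191 + 238.7 = 292.7524
M2: Pc = R·M2+t = (+0.15393, -0.11923, +0.41707); u = 538.7·(+0.15393)/0.41707 + 305.1 = 503.9236, v = 539.2·(-0.11923)/0.41707 + 238.7 = 84.5600
M3: Pc = R·M3+t = (-0.02139, -0.08431, +0.42629); u = 538.7·(-0.02139)/0.42629 + 305.1 = 278.0742, v = 539.2·(-0.08431)/0.42629 + 238.7 = 132.0626

c0=(321.52, 330.85) c1=(521.97, 292.75) c2=(503.92, 84.56) c3=(278.07, 132.06)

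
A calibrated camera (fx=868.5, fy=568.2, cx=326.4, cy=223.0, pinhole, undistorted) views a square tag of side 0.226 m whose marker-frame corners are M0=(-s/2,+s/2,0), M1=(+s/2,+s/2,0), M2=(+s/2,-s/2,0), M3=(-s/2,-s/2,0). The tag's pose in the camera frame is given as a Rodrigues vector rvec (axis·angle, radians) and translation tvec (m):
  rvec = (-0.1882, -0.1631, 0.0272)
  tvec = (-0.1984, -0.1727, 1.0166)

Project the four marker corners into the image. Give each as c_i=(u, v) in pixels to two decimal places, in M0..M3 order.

Intrinsics K: fx=868.5, fy=568.2, cx=326.4, cy=223.0
Marker side s = 0.226 m; corners in marker frame (Z=0):
  M0 = (-0.1130, +0.1130, 0)
  M1 = (+0.1130, +0.1130, 0)
  M2 = (+0.1130, -0.1130, 0)
  M3 = (-0.1130, -0.1130, 0)
rvec = (-0.1882, -0.1631, 0.0272), |rvec| = θ = 0.25052 rad = 14.354°
Rodrigues: sinθ=0.24791, 1−cosθ=0.03122; R = I + sinθ·[k]× + (1−cosθ)·[k]×²:
    [+0.98640 -0.01165 -0.16395]
    [+0.04218 +0.98201 +0.18403]
    [+0.15885 -0.18844 +0.96915]
t = (-0.1984, -0.1727, 1.0166) m
M0: Pc = R·M0+t = (-0.31118, -0.06650, +0.97736); u = 868.5·(-0.31118)/0.97736 + 326.4 = 49.8788, v = 568.2·(-0.06650)/0.97736 + 223.0 = 184.3398
M1: Pc = R·M1+t = (-0.08825, -0.05697, +1.01326); u = 868.5·(-0.08825)/1.01326 + 326.4 = 250.7550, v = 568.2·(-0.05697)/1.01326 + 223.0 = 191.0556
M2: Pc = R·M2+t = (-0.08562, -0.27890, +1.05584); u = 868.5·(-0.08562)/1.05584 + 326.4 = 255.9717, v = 568.2·(-0.27890)/1.05584 + 223.0 = 72.9102
M3: Pc = R·M3+t = (-0.30855, -0.28843, +1.01994); u = 868.5·(-0.30855)/1.01994 + 326.4 = 63.6669, v = 568.2·(-0.28843)/1.01994 + 223.0 = 62.3162

c0=(49.88, 184.34) c1=(250.76, 191.06) c2=(255.97, 72.91) c3=(63.67, 62.32)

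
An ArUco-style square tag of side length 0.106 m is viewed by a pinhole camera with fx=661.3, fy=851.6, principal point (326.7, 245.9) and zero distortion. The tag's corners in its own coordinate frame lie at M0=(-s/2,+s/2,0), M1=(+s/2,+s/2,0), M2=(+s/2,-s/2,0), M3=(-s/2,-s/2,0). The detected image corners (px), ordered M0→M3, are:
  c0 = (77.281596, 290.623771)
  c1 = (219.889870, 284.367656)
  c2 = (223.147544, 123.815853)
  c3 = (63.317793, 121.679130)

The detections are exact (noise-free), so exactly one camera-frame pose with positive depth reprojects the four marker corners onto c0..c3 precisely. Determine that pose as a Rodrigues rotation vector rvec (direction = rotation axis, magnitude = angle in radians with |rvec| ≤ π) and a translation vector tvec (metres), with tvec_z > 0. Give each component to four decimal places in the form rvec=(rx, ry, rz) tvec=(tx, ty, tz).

Intrinsics K: fx=661.3, fy=851.6, cx=326.7, cy=245.9
Marker side s = 0.106 m; corners in marker frame (Z=0):
  M0 = (-0.0530, +0.0530, 0)
  M1 = (+0.0530, +0.0530, 0)
  M2 = (+0.0530, -0.0530, 0)
  M3 = (-0.0530, -0.0530, 0)
Detected image corners:
  c0 = (77.281596, 290.623771) px
  c1 = (219.889870, 284.367656) px
  c2 = (223.147544, 123.815853) px
  c3 = (63.317793, 121.679130) px
Planar DLT: solve 8×8 A·h = b for H (H[2,2]=1):
  H  [+1494.09579 +202.58599 +148.03798]
  H  [+79.64277 +1769.98539 +209.70889]
  H  [+0.49381 +1.05690 +1.00000]
B = K⁻¹H; ‖b₁‖=2.075571, ‖b₂‖=2.075571; λ = 2/(‖b₁‖+‖b₂‖) = 0.481795, sign → tz>0 ⇒ λ=+0.481795
r₁ = λ·B[:,0] = (+0.97100,-0.02364,+0.23792); r₂ = λ·B[:,1] = (-0.10397,+0.85434,+0.50921)
r₃ = r₁×r₂ = (-0.21530,-0.51918,+0.82710); SVD([r₁ r₂ r₃]) → R = UVᵀ:
  R  [+0.97100 -0.10397 -0.21530]
  R  [-0.02364 +0.85434 -0.51918]
  R  [+0.23792 +0.50921 +0.82710]
t = (-0.13017, -0.02048, +0.48180) m
tr R = 2.652442; θ = arccos((tr R − 1)/2) = 0.598430 rad = 34.288°
axis k = ((R−Rᵀ)₃₂, (R−Rᵀ)₁₃, (R−Rᵀ)₂₁) / (2 sinθ) = (+0.912748, -0.402253, +0.071295)
rvec = θ·k = (+0.546216, -0.240720, +0.042665)

rvec=(0.5462, -0.2407, 0.0427) tvec=(-0.1302, -0.0205, 0.4818)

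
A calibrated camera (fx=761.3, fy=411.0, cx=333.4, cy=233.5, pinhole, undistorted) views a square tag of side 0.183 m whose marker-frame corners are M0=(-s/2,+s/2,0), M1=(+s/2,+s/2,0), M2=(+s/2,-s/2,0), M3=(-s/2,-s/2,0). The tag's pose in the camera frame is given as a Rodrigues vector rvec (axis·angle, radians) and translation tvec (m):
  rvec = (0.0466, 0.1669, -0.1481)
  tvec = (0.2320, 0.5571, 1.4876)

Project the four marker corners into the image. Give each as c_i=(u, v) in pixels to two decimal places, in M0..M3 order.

Intrinsics K: fx=761.3, fy=411.0, cx=333.4, cy=233.5
Marker side s = 0.183 m; corners in marker frame (Z=0):
  M0 = (-0.0915, +0.0915, 0)
  M1 = (+0.0915, +0.0915, 0)
  M2 = (+0.0915, -0.0915, 0)
  M3 = (-0.0915, -0.0915, 0)
rvec = (0.0466, 0.1669, -0.1481), |rvec| = θ = 0.22795 rad = 13.061°
Rodrigues: sinθ=0.22598, 1−cosθ=0.02587; R = I + sinθ·[k]× + (1−cosθ)·[k]×²:
    [+0.97521 +0.15069 +0.16202]
    [-0.14295 +0.98800 -0.05850]
    [-0.16889 +0.03389 +0.98505]
t = (0.2320, 0.5571, 1.4876) m
M0: Pc = R·M0+t = (+0.15656, +0.66058, +1.50615); u = 761.3·(+0.15656)/1.50615 + 333.4 = 412.5329, v = 411.0·(+0.66058)/1.50615 + 233.5 = 413.7597
M1: Pc = R·M1+t = (+0.33502, +0.63442, +1.47525); u = 761.3·(+0.33502)/1.47525 + 333.4 = 506.2870, v = 411.0·(+0.63442)/1.47525 + 233.5 = 410.2483
M2: Pc = R·M2+t = (+0.30744, +0.45362, +1.46905); u = 761.3·(+0.30744)/1.46905 + 333.4 = 492.7258, v = 411.0·(+0.45362)/1.46905 + 233.5 = 360.4104
M3: Pc = R·M3+t = (+0.12898, +0.47978, +1.49995); u = 761.3·(+0.12898)/1.49995 + 333.4 = 398.8635, v = 411.0·(+0.47978)/1.49995 + 233.5 = 364.9633

c0=(412.53, 413.76) c1=(506.29, 410.25) c2=(492.73, 360.41) c3=(398.86, 364.96)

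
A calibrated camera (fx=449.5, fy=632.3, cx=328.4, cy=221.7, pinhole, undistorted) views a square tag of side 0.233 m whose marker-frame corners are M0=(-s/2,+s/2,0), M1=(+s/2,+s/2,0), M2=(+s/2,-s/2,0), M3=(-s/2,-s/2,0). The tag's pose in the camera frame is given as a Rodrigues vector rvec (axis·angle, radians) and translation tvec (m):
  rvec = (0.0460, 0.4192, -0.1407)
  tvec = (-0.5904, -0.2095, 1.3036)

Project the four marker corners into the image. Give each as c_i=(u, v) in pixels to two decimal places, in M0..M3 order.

Intrinsics K: fx=449.5, fy=632.3, cx=328.4, cy=221.7
Marker side s = 0.233 m; corners in marker frame (Z=0):
  M0 = (-0.1165, +0.1165, 0)
  M1 = (+0.1165, +0.1165, 0)
  M2 = (+0.1165, -0.1165, 0)
  M3 = (-0.1165, -0.1165, 0)
rvec = (0.0460, 0.4192, -0.1407), |rvec| = θ = 0.44457 rad = 25.472°
Rodrigues: sinθ=0.43007, 1−cosθ=0.09720; R = I + sinθ·[k]× + (1−cosθ)·[k]×²:
    [+0.90384 +0.14559 +0.40234]
    [-0.12663 +0.98922 -0.07351]
    [-0.40871 +0.01549 +0.91253]
t = (-0.5904, -0.2095, 1.3036) m
M0: Pc = R·M0+t = (-0.67874, -0.07950, +1.35302); u = 449.5·(-0.67874)/1.35302 + 328.4 = 102.9107, v = 632.3·(-0.07950)/1.35302 + 221.7 = 184.5460
M1: Pc = R·M1+t = (-0.46814, -0.10901, +1.25779); u = 449.5·(-0.46814)/1.25779 + 328.4 = 161.0990, v = 632.3·(-0.10901)/1.25779 + 221.7 = 166.9011
M2: Pc = R·M2+t = (-0.50206, -0.33950, +1.25418); u = 449.5·(-0.50206)/1.25418 + 328.4 = 148.4593, v = 632.3·(-0.33950)/1.25418 + 221.7 = 50.5415
M3: Pc = R·M3+t = (-0.71266, -0.30999, +1.34941); u = 449.5·(-0.71266)/1.34941 + 328.4 = 91.0073, v = 632.3·(-0.30999)/1.34941 + 221.7 = 76.4453

c0=(102.91, 184.55) c1=(161.10, 166.90) c2=(148.46, 50.54) c3=(91.01, 76.45)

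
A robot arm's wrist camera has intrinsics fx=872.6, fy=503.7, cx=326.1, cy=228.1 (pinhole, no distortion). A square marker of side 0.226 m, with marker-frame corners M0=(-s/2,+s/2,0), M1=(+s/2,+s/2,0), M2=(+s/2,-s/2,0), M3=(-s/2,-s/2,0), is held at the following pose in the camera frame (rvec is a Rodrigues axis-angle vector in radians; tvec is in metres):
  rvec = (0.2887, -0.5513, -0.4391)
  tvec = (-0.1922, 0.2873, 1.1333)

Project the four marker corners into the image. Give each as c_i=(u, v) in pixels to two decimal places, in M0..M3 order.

Intrinsics K: fx=872.6, fy=503.7, cx=326.1, cy=228.1
Marker side s = 0.226 m; corners in marker frame (Z=0):
  M0 = (-0.1130, +0.1130, 0)
  M1 = (+0.1130, +0.1130, 0)
  M2 = (+0.1130, -0.1130, 0)
  M3 = (-0.1130, -0.1130, 0)
rvec = (0.2887, -0.5513, -0.4391), |rvec| = θ = 0.76164 rad = 43.638°
Rodrigues: sinθ=0.69011, 1−cosθ=0.27629; R = I + sinθ·[k]× + (1−cosθ)·[k]×²:
    [+0.76341 +0.32205 -0.55990]
    [-0.47367 +0.86847 -0.14629]
    [+0.43915 +0.37689 +0.81554]
t = (-0.1922, 0.2873, 1.1333) m
M0: Pc = R·M0+t = (-0.24207, +0.43896, +1.12626); u = 872.6·(-0.24207)/1.12626 + 326.1 = 138.5485, v = 503.7·(+0.43896)/1.12626 + 228.1 = 424.4170
M1: Pc = R·M1+t = (-0.06954, +0.33191, +1.22551); u = 872.6·(-0.06954)/1.22551 + 326.1 = 276.5834, v = 503.7·(+0.33191)/1.22551 + 228.1 = 364.5200
M2: Pc = R·M2+t = (-0.14233, +0.13564, +1.14034); u = 872.6·(-0.14233)/1.14034 + 326.1 = 217.1893, v = 503.7·(+0.13564)/1.14034 + 228.1 = 288.0132
M3: Pc = R·M3+t = (-0.31486, +0.24269, +1.04109); u = 872.6·(-0.31486)/1.04109 + 326.1 = 62.1990, v = 503.7·(+0.24269)/1.04109 + 228.1 = 345.5172

c0=(138.55, 424.42) c1=(276.58, 364.52) c2=(217.19, 288.01) c3=(62.20, 345.52)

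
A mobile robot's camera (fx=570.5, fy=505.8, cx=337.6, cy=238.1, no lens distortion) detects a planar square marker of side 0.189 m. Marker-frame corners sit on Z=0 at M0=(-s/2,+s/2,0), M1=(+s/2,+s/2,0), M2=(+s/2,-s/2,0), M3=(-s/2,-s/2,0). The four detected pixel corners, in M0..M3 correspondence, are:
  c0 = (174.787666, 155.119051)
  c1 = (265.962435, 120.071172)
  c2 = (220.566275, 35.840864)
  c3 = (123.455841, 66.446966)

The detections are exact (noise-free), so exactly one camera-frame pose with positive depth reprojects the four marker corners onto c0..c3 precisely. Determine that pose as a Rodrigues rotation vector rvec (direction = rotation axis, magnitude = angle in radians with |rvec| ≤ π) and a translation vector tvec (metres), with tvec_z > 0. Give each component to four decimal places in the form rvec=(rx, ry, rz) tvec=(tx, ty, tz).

rvec=(0.0854, -0.3897, -0.4681) tvec=(-0.2540, -0.2947, 1.0383)

Intrinsics K: fx=570.5, fy=505.8, cx=337.6, cy=238.1
Marker side s = 0.189 m; corners in marker frame (Z=0):
  M0 = (-0.0945, +0.0945, 0)
  M1 = (+0.0945, +0.0945, 0)
  M2 = (+0.0945, -0.0945, 0)
  M3 = (-0.0945, -0.0945, 0)
Detected image corners:
  c0 = (174.787666, 155.119051) px
  c1 = (265.962435, 120.071172) px
  c2 = (220.566275, 35.840864) px
  c3 = (123.455841, 66.446966) px
Planar DLT: solve 8×8 A·h = b for H (H[2,2]=1):
  H  [+563.29236 +287.23816 +198.04725]
  H  [-142.39874 +472.35804 +94.51518]
  H  [+0.33347 +0.16228 +1.00000]
B = K⁻¹H; ‖b₁‖=0.963142, ‖b₂‖=0.963142; λ = 2/(‖b₁‖+‖b₂‖) = 1.038269, sign → tz>0 ⇒ λ=+1.038269
r₁ = λ·B[:,0] = (+0.82027,-0.45529,+0.34623); r₂ = λ·B[:,1] = (+0.42304,+0.89031,+0.16849)
r₃ = r₁×r₂ = (-0.38496,+0.00826,+0.92289); SVD([r₁ r₂ r₃]) → R = UVᵀ:
  R  [+0.82027 +0.42304 -0.38496]
  R  [-0.45529 +0.89031 +0.00826]
  R  [+0.34623 +0.16849 +0.92289]
t = (-0.25398, -0.29474, +1.03827) m
tr R = 2.633466; θ = arccos((tr R − 1)/2) = 0.615070 rad = 35.241°
axis k = ((R−Rᵀ)₃₂, (R−Rᵀ)₁₃, (R−Rᵀ)₂₁) / (2 sinθ) = (+0.138846, -0.633599, -0.761101)
rvec = θ·k = (+0.085400, -0.389708, -0.468130)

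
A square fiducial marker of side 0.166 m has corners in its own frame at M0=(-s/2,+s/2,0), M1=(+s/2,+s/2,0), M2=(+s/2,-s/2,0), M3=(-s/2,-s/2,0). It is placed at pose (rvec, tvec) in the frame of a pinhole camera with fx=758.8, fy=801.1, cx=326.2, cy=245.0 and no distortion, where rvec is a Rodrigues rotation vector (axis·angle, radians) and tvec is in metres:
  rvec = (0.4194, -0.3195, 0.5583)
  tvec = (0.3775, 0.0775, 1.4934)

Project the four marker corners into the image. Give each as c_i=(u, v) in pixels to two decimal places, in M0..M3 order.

Intrinsics K: fx=758.8, fy=801.1, cx=326.2, cy=245.0
Marker side s = 0.166 m; corners in marker frame (Z=0):
  M0 = (-0.0830, +0.0830, 0)
  M1 = (+0.0830, +0.0830, 0)
  M2 = (+0.0830, -0.0830, 0)
  M3 = (-0.0830, -0.0830, 0)
rvec = (0.4194, -0.3195, 0.5583), |rvec| = θ = 0.76790 rad = 43.998°
Rodrigues: sinθ=0.69463, 1−cosθ=0.28063; R = I + sinθ·[k]× + (1−cosθ)·[k]×²:
    [+0.80308 -0.56880 -0.17758]
    [+0.44126 +0.76795 -0.46427]
    [+0.40045 +0.29449 +0.86771]
t = (0.3775, 0.0775, 1.4934) m
M0: Pc = R·M0+t = (+0.26363, +0.10462, +1.48461); u = 758.8·(+0.26363)/1.48461 + 326.2 = 460.9467, v = 801.1·(+0.10462)/1.48461 + 245.0 = 301.4511
M1: Pc = R·M1+t = (+0.39695, +0.17786, +1.55108); u = 758.8·(+0.39695)/1.55108 + 326.2 = 520.3887, v = 801.1·(+0.17786)/1.55108 + 245.0 = 336.8630
M2: Pc = R·M2+t = (+0.49137, +0.05038, +1.50219); u = 758.8·(+0.49137)/1.50219 + 326.2 = 574.4024, v = 801.1·(+0.05038)/1.50219 + 245.0 = 271.8693
M3: Pc = R·M3+t = (+0.35805, -0.02286, +1.43572); u = 758.8·(+0.35805)/1.43572 + 326.2 = 515.4373, v = 801.1·(-0.02286)/1.43572 + 245.0 = 232.2424

c0=(460.95, 301.45) c1=(520.39, 336.86) c2=(574.40, 271.87) c3=(515.44, 232.24)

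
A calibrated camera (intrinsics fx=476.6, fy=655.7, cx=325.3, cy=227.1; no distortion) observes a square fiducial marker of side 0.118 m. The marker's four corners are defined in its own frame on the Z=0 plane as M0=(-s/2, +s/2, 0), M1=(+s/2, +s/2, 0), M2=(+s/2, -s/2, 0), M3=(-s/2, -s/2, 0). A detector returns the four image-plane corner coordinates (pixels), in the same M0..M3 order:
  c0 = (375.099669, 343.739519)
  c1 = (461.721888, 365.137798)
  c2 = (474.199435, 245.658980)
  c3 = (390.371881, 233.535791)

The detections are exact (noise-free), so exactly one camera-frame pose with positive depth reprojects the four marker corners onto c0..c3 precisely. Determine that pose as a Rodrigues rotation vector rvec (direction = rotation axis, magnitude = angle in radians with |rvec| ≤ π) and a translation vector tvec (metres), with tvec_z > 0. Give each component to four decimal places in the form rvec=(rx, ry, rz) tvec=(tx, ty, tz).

rvec=(-0.2952, 0.4072, 0.1633) tvec=(0.1356, 0.0683, 0.6552)

Intrinsics K: fx=476.6, fy=655.7, cx=325.3, cy=227.1
Marker side s = 0.118 m; corners in marker frame (Z=0):
  M0 = (-0.0590, +0.0590, 0)
  M1 = (+0.0590, +0.0590, 0)
  M2 = (+0.0590, -0.0590, 0)
  M3 = (-0.0590, -0.0590, 0)
Detected image corners:
  c0 = (375.099669, 343.739519) px
  c1 = (461.721888, 365.137798) px
  c2 = (474.199435, 245.658980) px
  c3 = (390.371881, 233.535791) px
Planar DLT: solve 8×8 A·h = b for H (H[2,2]=1):
  H  [+454.45963 -279.77846 +423.92263]
  H  [-45.64888 +858.82002 +295.41870]
  H  [-0.62894 -0.38029 +1.00000]
B = K⁻¹H; ‖b₁‖=1.526349, ‖b₂‖=1.526349; λ = 2/(‖b₁‖+‖b₂‖) = 0.655158, sign → tz>0 ⇒ λ=+0.655158
r₁ = λ·B[:,0] = (+0.90597,+0.09710,-0.41206); r₂ = λ·B[:,1] = (-0.21454,+0.94440,-0.24915)
r₃ = r₁×r₂ = (+0.36495,+0.31413,+0.87643); SVD([r₁ r₂ r₃]) → R = UVᵀ:
  R  [+0.90597 -0.21454 +0.36495]
  R  [+0.09710 +0.94440 +0.31413]
  R  [-0.41206 -0.24915 +0.87643]
t = (+0.13557, +0.06826, +0.65516) m
tr R = 2.726804; θ = arccos((tr R − 1)/2) = 0.528822 rad = 30.299°
axis k = ((R−Rᵀ)₃₂, (R−Rᵀ)₁₃, (R−Rᵀ)₂₁) / (2 sinθ) = (-0.558232, +0.770055, +0.308856)
rvec = θ·k = (-0.295205, +0.407222, +0.163330)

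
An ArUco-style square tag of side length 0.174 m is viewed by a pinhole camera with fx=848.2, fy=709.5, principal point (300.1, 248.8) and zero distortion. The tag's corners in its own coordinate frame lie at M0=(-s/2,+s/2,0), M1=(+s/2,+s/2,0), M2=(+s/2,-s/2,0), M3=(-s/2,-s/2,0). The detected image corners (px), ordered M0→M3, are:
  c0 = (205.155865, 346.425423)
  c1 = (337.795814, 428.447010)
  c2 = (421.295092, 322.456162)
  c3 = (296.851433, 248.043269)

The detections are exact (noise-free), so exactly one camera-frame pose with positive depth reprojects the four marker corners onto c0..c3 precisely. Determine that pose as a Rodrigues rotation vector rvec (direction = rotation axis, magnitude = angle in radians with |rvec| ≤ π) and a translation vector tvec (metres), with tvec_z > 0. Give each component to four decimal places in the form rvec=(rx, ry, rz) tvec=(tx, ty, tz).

Intrinsics K: fx=848.2, fy=709.5, cx=300.1, cy=248.8
Marker side s = 0.174 m; corners in marker frame (Z=0):
  M0 = (-0.0870, +0.0870, 0)
  M1 = (+0.0870, +0.0870, 0)
  M2 = (+0.0870, -0.0870, 0)
  M3 = (-0.0870, -0.0870, 0)
Detected image corners:
  c0 = (205.155865, 346.425423) px
  c1 = (337.795814, 428.447010) px
  c2 = (421.295092, 322.456162) px
  c3 = (296.851433, 248.043269) px
Planar DLT: solve 8×8 A·h = b for H (H[2,2]=1):
  H  [+707.31392 -639.98285 +316.38077]
  H  [+416.11457 +441.63186 +334.09088]
  H  [-0.09689 -0.43248 +1.00000]
B = K⁻¹H; ‖b₁‖=1.071494, ‖b₂‖=1.071494; λ = 2/(‖b₁‖+‖b₂‖) = 0.933276, sign → tz>0 ⇒ λ=+0.933276
r₁ = λ·B[:,0] = (+0.81025,+0.57907,-0.09042); r₂ = λ·B[:,1] = (-0.56137,+0.72246,-0.40363)
r₃ = r₁×r₂ = (-0.16840,+0.37780,+0.91044); SVD([r₁ r₂ r₃]) → R = UVᵀ:
  R  [+0.81025 -0.56137 -0.16840]
  R  [+0.57907 +0.72246 +0.37780]
  R  [-0.09042 -0.40363 +0.91044]
t = (+0.01791, +0.11219, +0.93328) m
tr R = 2.443158; θ = arccos((tr R − 1)/2) = 0.764716 rad = 43.815°
axis k = ((R−Rᵀ)₃₂, (R−Rᵀ)₁₃, (R−Rᵀ)₂₁) / (2 sinθ) = (-0.564342, -0.056315, +0.823618)
rvec = θ·k = (-0.431562, -0.043065, +0.629834)

rvec=(-0.4316, -0.0431, 0.6298) tvec=(0.0179, 0.1122, 0.9333)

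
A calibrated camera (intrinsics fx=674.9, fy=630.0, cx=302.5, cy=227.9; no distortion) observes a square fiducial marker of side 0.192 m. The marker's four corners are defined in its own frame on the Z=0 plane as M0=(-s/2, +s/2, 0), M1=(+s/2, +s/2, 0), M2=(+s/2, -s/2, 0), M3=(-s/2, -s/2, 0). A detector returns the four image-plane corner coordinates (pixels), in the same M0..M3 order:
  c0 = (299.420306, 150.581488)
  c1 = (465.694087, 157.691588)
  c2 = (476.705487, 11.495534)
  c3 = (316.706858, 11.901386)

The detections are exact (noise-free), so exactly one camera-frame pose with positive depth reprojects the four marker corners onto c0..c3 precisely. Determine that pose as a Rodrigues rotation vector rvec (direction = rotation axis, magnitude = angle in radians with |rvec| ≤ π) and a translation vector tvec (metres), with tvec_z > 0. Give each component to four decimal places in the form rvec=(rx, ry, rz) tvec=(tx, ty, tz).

rvec=(-0.1904, 0.2090, 0.0920) tvec=(0.1005, -0.1852, 0.7961)

Intrinsics K: fx=674.9, fy=630.0, cx=302.5, cy=227.9
Marker side s = 0.192 m; corners in marker frame (Z=0):
  M0 = (-0.0960, +0.0960, 0)
  M1 = (+0.0960, +0.0960, 0)
  M2 = (+0.0960, -0.0960, 0)
  M3 = (-0.0960, -0.0960, 0)
Detected image corners:
  c0 = (299.420306, 150.581488) px
  c1 = (465.694087, 157.691588) px
  c2 = (476.705487, 11.495534) px
  c3 = (316.706858, 11.901386) px
Planar DLT: solve 8×8 A·h = b for H (H[2,2]=1):
  H  [+744.28756 -161.28447 +387.67282]
  H  [-5.31265 +722.80806 +81.34454]
  H  [-0.26956 -0.22372 +1.00000]
B = K⁻¹H; ‖b₁‖=1.256135, ‖b₂‖=1.256135; λ = 2/(‖b₁‖+‖b₂‖) = 0.796093, sign → tz>0 ⇒ λ=+0.796093
r₁ = λ·B[:,0] = (+0.97413,+0.07092,-0.21460); r₂ = λ·B[:,1] = (-0.11042,+0.97780,-0.17810)
r₃ = r₁×r₂ = (+0.19720,+0.19719,+0.96033); SVD([r₁ r₂ r₃]) → R = UVᵀ:
  R  [+0.97413 -0.11042 +0.19720]
  R  [+0.07092 +0.97780 +0.19719]
  R  [-0.21460 -0.17810 +0.96033]
t = (+0.10047, -0.18519, +0.79609) m
tr R = 2.912249; θ = arccos((tr R − 1)/2) = 0.297321 rad = 17.035°
axis k = ((R−Rᵀ)₃₂, (R−Rᵀ)₁₃, (R−Rᵀ)₂₁) / (2 sinθ) = (-0.640520, +0.702818, +0.309486)
rvec = θ·k = (-0.190440, +0.208963, +0.092017)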